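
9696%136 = 40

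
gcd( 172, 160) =4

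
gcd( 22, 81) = 1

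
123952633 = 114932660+9019973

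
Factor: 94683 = 3^1*37^1 * 853^1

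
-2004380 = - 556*3605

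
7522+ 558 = 8080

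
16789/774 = 16789/774 = 21.69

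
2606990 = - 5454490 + 8061480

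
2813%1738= 1075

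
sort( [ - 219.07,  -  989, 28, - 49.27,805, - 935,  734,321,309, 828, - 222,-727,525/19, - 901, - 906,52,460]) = [ - 989, - 935, - 906, - 901, - 727,  -  222,- 219.07, - 49.27,525/19,28,52,309, 321, 460,734, 805,828 ]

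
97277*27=2626479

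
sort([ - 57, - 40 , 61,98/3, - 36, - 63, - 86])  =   [ - 86, - 63 ,-57, - 40 , - 36,98/3,61] 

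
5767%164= 27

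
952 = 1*952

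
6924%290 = 254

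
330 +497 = 827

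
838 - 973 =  - 135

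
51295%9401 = 4290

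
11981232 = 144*83203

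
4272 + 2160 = 6432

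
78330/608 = 39165/304 = 128.83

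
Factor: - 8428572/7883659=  - 2^2*3^2*7^( - 2 )*251^(- 1)*257^1*641^(-1 )*911^1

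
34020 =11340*3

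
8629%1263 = 1051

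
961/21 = 961/21=45.76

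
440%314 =126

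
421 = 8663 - 8242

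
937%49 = 6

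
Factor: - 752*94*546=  - 2^6*3^1*7^1*13^1*47^2  =  - 38595648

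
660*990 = 653400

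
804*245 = 196980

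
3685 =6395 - 2710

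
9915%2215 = 1055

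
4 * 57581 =230324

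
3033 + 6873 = 9906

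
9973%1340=593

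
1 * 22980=22980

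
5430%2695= 40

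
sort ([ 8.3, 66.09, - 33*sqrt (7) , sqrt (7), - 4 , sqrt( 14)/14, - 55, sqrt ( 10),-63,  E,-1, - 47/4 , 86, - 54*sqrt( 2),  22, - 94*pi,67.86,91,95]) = [ - 94 * pi , -33*sqrt( 7) , - 54*sqrt (2), - 63, - 55,-47/4,- 4, - 1,  sqrt(14) /14, sqrt(7),E,sqrt(10), 8.3, 22,66.09,67.86,86,91,95]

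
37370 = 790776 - 753406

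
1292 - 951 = 341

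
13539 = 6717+6822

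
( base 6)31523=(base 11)3259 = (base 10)4299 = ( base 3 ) 12220020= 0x10CB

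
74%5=4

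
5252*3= 15756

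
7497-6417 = 1080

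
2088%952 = 184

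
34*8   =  272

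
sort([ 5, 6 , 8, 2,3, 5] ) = [2, 3, 5 , 5, 6, 8]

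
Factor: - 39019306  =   - 2^1*47^1*151^1 * 2749^1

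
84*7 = 588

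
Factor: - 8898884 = - 2^2*23^1*197^1*491^1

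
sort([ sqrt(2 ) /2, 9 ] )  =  [ sqrt(2 )/2,9] 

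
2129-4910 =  - 2781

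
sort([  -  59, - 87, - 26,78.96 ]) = [-87, - 59, - 26,78.96]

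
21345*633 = 13511385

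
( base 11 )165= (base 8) 300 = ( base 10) 192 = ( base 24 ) 80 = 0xC0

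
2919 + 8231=11150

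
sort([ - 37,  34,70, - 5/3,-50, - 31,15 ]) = [ - 50, - 37, - 31, - 5/3,15,34,  70]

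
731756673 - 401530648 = 330226025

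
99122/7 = 14160  +  2/7 = 14160.29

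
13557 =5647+7910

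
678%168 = 6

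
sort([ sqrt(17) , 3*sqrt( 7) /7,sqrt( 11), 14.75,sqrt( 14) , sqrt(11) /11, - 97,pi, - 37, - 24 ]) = [-97, - 37, - 24 , sqrt(11 ) /11, 3*sqrt( 7) /7, pi , sqrt( 11), sqrt(14), sqrt( 17),14.75 ]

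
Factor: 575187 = 3^1*19^1*10091^1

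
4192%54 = 34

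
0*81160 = 0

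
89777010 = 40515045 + 49261965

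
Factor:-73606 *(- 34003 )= 2502824818 = 2^1 * 13^1*19^1*37^1*149^1*919^1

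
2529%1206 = 117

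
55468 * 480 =26624640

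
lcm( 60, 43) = 2580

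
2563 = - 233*( - 11 ) 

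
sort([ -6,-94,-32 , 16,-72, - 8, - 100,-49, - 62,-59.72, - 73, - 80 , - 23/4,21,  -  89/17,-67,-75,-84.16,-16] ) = [ - 100 ,-94,-84.16, - 80,-75,-73, - 72,-67, - 62, - 59.72, - 49,-32, - 16,- 8, - 6 , - 23/4, - 89/17,16 , 21 ] 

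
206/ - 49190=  - 1 +24492/24595 = -  0.00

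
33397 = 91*367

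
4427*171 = 757017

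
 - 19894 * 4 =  - 79576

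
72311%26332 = 19647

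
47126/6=23563/3 = 7854.33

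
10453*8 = 83624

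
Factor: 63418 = 2^1*37^1*857^1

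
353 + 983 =1336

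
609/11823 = 29/563 = 0.05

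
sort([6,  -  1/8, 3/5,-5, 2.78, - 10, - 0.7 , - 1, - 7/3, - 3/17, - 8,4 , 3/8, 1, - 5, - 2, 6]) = [ - 10  , - 8, - 5 , - 5, - 7/3, - 2, - 1, - 0.7, - 3/17, - 1/8, 3/8,3/5, 1,2.78,4, 6, 6]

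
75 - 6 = 69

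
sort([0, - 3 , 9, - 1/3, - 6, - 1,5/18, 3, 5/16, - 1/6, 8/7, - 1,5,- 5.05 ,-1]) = [ - 6, - 5.05, - 3, - 1,-1, - 1, - 1/3, - 1/6 , 0, 5/18,5/16, 8/7, 3,5, 9]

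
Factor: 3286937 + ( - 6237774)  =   - 29^1*97^1*1049^1 = - 2950837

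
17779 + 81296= 99075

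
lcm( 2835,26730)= 187110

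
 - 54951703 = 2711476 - 57663179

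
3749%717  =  164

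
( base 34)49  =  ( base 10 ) 145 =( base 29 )50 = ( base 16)91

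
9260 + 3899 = 13159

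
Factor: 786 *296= 232656   =  2^4*3^1*37^1*131^1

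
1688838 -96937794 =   -  95248956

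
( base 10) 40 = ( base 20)20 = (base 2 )101000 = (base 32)18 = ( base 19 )22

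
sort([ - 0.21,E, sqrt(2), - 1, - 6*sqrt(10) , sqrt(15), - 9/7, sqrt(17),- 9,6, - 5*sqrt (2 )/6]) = [ - 6*  sqrt( 10 ), - 9, - 9/7, - 5*sqrt( 2)/6,-1, - 0.21,sqrt ( 2),E,sqrt (15),sqrt(  17),6]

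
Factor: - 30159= -3^3*1117^1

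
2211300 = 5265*420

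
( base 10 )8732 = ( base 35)74H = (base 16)221c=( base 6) 104232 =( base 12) 5078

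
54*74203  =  4006962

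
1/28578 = 1/28578=0.00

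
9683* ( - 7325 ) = - 70927975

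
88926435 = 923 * 96345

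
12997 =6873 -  - 6124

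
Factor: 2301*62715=3^2* 5^1*13^1*37^1 *59^1*113^1 = 144307215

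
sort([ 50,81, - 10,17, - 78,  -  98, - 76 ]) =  [ - 98,-78, - 76 , - 10 , 17, 50,81]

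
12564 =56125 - 43561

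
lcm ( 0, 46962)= 0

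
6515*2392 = 15583880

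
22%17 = 5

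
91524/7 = 13074+6/7 = 13074.86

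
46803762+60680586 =107484348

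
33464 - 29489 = 3975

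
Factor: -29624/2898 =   -  92/9  =  - 2^2*3^( - 2)*23^1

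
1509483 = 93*16231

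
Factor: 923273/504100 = 2^( - 2)*5^(  -  2)*13^1*29^1 * 31^1 * 71^(-2) *79^1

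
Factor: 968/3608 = 11^1*41^( - 1 ) = 11/41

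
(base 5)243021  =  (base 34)7uo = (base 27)cea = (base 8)21660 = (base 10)9136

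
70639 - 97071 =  - 26432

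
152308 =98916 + 53392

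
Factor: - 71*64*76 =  - 345344 = -2^8*19^1*71^1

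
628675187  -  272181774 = 356493413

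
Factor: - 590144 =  - 2^6*9221^1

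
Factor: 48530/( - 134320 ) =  - 2^(-3 )*73^(-1 )*211^1 = - 211/584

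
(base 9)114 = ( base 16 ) 5E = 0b1011110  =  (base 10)94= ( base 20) 4E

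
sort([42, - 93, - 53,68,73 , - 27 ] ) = [-93, - 53, - 27,42, 68,73 ]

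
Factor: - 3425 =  - 5^2*137^1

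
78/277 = 78/277 = 0.28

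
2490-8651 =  - 6161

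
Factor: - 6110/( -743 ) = 2^1*5^1*13^1*47^1*743^( - 1)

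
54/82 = 27/41 = 0.66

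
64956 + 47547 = 112503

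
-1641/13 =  - 1641/13 = - 126.23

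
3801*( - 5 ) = -19005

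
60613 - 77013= -16400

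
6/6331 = 6/6331= 0.00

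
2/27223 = 2/27223 = 0.00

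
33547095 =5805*5779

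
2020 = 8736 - 6716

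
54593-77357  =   - 22764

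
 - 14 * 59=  - 826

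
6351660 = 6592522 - 240862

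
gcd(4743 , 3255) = 93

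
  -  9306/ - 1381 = 6 + 1020/1381 = 6.74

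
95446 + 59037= 154483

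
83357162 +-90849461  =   - 7492299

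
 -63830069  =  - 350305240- - 286475171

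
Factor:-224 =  - 2^5 * 7^1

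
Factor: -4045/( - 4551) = 3^(-1)*5^1*37^( - 1)*41^( - 1 )*809^1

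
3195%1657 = 1538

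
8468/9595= 8468/9595  =  0.88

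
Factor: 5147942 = 2^1*167^1 * 15413^1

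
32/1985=32/1985 = 0.02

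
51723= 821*63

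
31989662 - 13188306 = 18801356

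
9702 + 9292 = 18994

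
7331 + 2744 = 10075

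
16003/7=2286+1/7 = 2286.14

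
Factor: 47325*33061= 1564611825 = 3^1*5^2*7^1* 631^1*4723^1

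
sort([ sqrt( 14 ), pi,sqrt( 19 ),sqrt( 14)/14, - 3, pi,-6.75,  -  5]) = [ - 6.75,-5, -3,sqrt( 14) /14,pi,pi,sqrt( 14),sqrt( 19) ]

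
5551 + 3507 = 9058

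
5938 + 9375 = 15313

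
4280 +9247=13527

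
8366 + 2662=11028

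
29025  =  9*3225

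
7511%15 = 11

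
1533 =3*511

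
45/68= 45/68 = 0.66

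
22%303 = 22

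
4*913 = 3652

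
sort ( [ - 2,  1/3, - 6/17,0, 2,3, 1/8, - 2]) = [ - 2, - 2,- 6/17, 0, 1/8,1/3 , 2,3]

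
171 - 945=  - 774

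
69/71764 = 69/71764 = 0.00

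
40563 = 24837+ 15726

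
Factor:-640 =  - 2^7*5^1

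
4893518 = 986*4963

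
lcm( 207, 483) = 1449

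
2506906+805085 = 3311991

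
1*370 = 370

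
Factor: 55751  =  197^1  *  283^1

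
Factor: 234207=3^2*53^1*491^1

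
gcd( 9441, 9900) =9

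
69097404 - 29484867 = 39612537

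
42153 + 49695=91848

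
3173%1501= 171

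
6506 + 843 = 7349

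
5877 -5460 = 417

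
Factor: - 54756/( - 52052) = 3^4*7^ ( - 1 )*11^( - 1) = 81/77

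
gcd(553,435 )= 1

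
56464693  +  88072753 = 144537446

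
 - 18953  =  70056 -89009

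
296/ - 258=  - 2+110/129= - 1.15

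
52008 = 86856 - 34848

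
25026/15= 8342/5 = 1668.40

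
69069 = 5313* 13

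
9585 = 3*3195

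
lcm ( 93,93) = 93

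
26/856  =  13/428 = 0.03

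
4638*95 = 440610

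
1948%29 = 5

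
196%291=196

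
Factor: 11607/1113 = 7^(- 1)*73^1=73/7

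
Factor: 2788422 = 2^1*3^1*7^1*13^1*5107^1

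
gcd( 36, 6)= 6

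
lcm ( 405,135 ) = 405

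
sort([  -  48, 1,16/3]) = [ - 48, 1,16/3]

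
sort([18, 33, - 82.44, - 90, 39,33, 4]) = [ - 90, - 82.44, 4, 18, 33, 33, 39] 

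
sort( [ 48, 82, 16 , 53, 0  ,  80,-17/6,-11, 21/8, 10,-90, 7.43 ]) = [ - 90, - 11, - 17/6 , 0,21/8,7.43,10,  16,48,  53 , 80, 82 ] 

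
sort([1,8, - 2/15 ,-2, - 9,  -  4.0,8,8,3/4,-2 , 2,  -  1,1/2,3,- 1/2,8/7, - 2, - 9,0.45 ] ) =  [ - 9, - 9 , - 4.0 , - 2, -2,  -  2,  -  1, - 1/2, - 2/15 , 0.45,1/2,3/4,1,8/7,2, 3,8,  8,8 ] 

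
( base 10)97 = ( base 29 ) 3a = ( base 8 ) 141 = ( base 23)45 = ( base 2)1100001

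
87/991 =87/991 = 0.09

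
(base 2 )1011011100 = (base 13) 444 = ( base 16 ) 2dc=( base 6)3220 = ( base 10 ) 732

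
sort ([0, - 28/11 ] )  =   [-28/11, 0]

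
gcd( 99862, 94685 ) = 1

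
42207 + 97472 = 139679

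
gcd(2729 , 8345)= 1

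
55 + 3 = 58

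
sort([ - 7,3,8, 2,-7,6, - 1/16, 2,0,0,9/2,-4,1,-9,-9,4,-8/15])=[  -  9 , - 9, - 7,-7,  -  4 ,-8/15,-1/16,0, 0 , 1,2,2,3 , 4,9/2, 6,8]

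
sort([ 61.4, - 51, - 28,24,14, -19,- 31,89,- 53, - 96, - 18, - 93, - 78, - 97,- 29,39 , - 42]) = [-97, - 96, - 93, - 78, - 53, - 51, - 42,-31,-29, - 28, - 19, - 18,14, 24, 39,61.4, 89 ]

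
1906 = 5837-3931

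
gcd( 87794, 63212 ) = 2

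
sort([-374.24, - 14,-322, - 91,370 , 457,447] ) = [ - 374.24,-322, - 91 ,  -  14 , 370, 447,457] 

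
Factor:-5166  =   - 2^1*3^2*7^1 * 41^1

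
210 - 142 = 68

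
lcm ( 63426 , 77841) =1712502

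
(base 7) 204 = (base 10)102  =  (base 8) 146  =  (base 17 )60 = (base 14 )74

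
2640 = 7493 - 4853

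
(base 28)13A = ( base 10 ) 878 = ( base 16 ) 36E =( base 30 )T8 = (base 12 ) 612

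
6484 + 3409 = 9893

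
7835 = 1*7835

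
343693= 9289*37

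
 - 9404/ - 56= 2351/14 = 167.93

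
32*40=1280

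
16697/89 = 16697/89 = 187.61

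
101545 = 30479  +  71066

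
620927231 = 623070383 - 2143152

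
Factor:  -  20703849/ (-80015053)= 3^1 * 37^(- 1)*601^1*11483^1*2162569^( - 1 ) 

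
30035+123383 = 153418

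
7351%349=22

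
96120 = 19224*5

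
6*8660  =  51960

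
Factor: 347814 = 2^1*3^4 * 19^1* 113^1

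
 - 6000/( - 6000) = 1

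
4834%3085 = 1749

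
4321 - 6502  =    -  2181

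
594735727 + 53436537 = 648172264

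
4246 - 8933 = -4687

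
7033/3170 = 7033/3170  =  2.22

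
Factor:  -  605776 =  - 2^4*37861^1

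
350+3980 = 4330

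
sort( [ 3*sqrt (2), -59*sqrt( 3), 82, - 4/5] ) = [-59*sqrt( 3), - 4/5,3*sqrt ( 2 ),82 ] 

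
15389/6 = 15389/6 = 2564.83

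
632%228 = 176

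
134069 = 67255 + 66814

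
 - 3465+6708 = 3243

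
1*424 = 424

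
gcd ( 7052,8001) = 1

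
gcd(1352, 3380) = 676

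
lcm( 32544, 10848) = 32544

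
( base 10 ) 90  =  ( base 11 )82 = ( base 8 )132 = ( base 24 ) 3i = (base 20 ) 4A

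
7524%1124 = 780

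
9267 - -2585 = 11852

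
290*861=249690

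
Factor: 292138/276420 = 539/510 = 2^( - 1)*3^( - 1 ) * 5^( - 1 )*7^2*11^1*17^( - 1)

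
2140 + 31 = 2171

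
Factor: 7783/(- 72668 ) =-2^( - 2)*37^( - 1 )*43^1*181^1*491^( - 1)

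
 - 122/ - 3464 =61/1732 = 0.04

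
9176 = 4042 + 5134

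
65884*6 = 395304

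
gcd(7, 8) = 1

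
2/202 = 1/101 = 0.01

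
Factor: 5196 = 2^2* 3^1*433^1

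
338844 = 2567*132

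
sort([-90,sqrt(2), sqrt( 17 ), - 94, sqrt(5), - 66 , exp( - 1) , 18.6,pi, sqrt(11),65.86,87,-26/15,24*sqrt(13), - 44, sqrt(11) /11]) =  [ - 94, - 90,  -  66, - 44,  -  26/15 , sqrt(11 )/11, exp( - 1), sqrt( 2),sqrt(5),pi  ,  sqrt(11),sqrt(17 ),18.6, 65.86,24*sqrt( 13 ), 87 ] 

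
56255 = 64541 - 8286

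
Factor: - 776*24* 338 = -6294912 = -  2^7 * 3^1 * 13^2*97^1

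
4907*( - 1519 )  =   - 7453733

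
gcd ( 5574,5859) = 3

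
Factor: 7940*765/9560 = 2^( - 1)*3^2*5^1*  17^1*239^(  -  1)*397^1= 303705/478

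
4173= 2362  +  1811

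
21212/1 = 21212 = 21212.00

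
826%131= 40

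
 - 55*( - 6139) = 337645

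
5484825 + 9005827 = 14490652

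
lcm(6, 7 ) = 42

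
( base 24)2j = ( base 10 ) 67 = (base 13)52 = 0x43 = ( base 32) 23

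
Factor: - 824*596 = - 2^5*103^1*149^1 = - 491104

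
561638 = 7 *80234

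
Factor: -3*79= - 237 = - 3^1*79^1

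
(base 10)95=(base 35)2P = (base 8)137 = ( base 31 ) 32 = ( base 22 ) 47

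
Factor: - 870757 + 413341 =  - 2^3*3^2*6353^1 = - 457416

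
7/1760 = 7/1760 = 0.00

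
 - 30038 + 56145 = 26107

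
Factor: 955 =5^1*191^1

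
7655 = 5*1531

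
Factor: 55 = 5^1  *11^1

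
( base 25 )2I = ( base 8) 104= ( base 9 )75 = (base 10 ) 68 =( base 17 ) 40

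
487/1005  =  487/1005 = 0.48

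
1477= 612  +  865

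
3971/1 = 3971 = 3971.00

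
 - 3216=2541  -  5757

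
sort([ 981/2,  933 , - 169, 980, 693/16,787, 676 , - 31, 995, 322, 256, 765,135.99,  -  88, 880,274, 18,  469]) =[-169, - 88, - 31,18, 693/16,135.99, 256, 274,322, 469, 981/2,676,765,787,880,933, 980 , 995] 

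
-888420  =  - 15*59228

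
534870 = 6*89145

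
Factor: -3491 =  - 3491^1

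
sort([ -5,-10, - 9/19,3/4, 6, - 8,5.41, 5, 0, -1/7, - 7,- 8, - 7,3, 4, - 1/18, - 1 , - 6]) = [ - 10,  -  8, - 8,-7, - 7,-6,-5,  -  1, - 9/19, - 1/7, - 1/18,0, 3/4,3,4, 5, 5.41,6 ]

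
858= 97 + 761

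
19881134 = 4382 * 4537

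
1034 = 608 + 426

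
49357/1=49357=49357.00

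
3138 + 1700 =4838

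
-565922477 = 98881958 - 664804435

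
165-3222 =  - 3057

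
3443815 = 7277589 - 3833774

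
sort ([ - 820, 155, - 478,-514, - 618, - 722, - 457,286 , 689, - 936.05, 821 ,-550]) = [-936.05, - 820, - 722,-618, - 550, - 514, - 478, -457,  155 , 286,689 , 821]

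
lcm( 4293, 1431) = 4293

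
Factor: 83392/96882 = 2^5*3^(- 1)*67^( - 1)*241^( - 1 )* 1303^1 = 41696/48441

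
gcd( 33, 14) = 1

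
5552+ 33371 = 38923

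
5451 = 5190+261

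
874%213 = 22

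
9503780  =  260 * 36553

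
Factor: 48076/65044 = 17^1*23^( - 1)  =  17/23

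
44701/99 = 44701/99 = 451.53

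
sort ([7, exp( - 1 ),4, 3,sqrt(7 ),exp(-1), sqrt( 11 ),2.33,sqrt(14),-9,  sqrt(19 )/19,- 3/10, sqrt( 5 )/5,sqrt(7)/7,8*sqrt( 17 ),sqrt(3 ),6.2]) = [ - 9, - 3/10,sqrt( 19 ) /19,exp( -1), exp ( - 1 ),sqrt( 7) /7,sqrt( 5 ) /5,sqrt( 3 ), 2.33, sqrt( 7 ),3, sqrt( 11) , sqrt( 14),  4,6.2,7, 8*sqrt (17 )]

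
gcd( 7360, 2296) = 8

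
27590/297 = 27590/297 = 92.90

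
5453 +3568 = 9021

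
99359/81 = 99359/81 =1226.65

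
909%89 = 19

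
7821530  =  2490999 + 5330531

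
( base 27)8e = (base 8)346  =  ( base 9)275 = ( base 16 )E6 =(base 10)230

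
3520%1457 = 606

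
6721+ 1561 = 8282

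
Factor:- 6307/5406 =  - 2^( - 1)* 3^( - 1)*7^1 = -7/6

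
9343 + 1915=11258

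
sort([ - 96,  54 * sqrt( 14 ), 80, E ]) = [-96, E,80, 54*sqrt (14) ]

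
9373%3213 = 2947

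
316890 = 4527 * 70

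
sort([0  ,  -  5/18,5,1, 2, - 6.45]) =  [ - 6.45, -5/18,0, 1,2,5 ] 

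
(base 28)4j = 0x83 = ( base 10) 131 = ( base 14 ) 95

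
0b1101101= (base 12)91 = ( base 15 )74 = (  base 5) 414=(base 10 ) 109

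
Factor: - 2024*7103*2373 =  - 2^3 * 3^1*7^1*11^1*23^1*  113^1 *7103^1 = -34115368056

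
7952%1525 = 327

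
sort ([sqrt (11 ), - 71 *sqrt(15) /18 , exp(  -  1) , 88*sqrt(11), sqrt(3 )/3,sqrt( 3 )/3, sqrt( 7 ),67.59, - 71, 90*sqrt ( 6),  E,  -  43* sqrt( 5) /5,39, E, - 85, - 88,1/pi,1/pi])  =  [- 88, - 85, - 71, -43*sqrt( 5)/5, - 71*sqrt (15 )/18,  1/pi, 1/pi,exp(  -  1 ),sqrt( 3) /3, sqrt( 3)/3,sqrt( 7), E, E,sqrt(11), 39, 67.59,  90*sqrt( 6) , 88 * sqrt ( 11)] 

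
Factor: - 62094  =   - 2^1 * 3^1*79^1*131^1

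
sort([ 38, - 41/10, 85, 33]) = [-41/10,33, 38,85]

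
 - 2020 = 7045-9065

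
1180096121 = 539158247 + 640937874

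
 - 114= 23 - 137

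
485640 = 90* 5396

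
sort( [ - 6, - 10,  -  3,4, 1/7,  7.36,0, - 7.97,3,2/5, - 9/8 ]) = [  -  10, - 7.97,-6, - 3,- 9/8, 0, 1/7,2/5, 3,  4, 7.36]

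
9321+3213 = 12534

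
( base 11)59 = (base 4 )1000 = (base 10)64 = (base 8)100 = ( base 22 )2K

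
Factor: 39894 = 2^1* 3^1*61^1*109^1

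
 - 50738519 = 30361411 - 81099930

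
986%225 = 86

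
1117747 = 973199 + 144548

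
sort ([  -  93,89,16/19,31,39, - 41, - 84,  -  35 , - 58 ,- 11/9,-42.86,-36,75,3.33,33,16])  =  [  -  93, - 84, - 58, - 42.86, - 41 ,-36,-35,-11/9,16/19, 3.33,16,31,33, 39, 75,89] 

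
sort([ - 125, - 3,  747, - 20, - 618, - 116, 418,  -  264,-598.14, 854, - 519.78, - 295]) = [ - 618 ,-598.14, - 519.78, - 295, - 264,-125,  -  116, - 20, - 3,418, 747,854] 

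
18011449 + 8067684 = 26079133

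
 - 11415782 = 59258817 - 70674599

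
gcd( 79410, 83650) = 10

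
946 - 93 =853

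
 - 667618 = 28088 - 695706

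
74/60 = 1 + 7/30 = 1.23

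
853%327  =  199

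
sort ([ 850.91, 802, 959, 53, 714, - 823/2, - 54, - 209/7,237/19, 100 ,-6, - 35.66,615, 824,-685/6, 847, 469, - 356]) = [ - 823/2,- 356,- 685/6, - 54, - 35.66, - 209/7, - 6,237/19,53, 100, 469,615, 714, 802,824, 847, 850.91, 959] 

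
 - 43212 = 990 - 44202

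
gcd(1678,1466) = 2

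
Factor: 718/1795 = 2/5 =2^1*5^( - 1 ) 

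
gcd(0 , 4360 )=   4360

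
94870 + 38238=133108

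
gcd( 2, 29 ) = 1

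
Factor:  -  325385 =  - 5^1*59^1*1103^1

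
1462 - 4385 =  - 2923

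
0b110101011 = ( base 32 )DB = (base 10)427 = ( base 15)1d7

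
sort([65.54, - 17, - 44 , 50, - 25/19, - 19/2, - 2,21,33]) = [ - 44, - 17, - 19/2, - 2, - 25/19,21,33,50, 65.54] 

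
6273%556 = 157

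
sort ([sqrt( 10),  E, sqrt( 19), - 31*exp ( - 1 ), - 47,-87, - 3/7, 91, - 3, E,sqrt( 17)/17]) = [ - 87,-47 , - 31*exp(  -  1 ), - 3, - 3/7,  sqrt( 17) /17,E,E , sqrt( 10 ),sqrt( 19),  91] 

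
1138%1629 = 1138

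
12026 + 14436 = 26462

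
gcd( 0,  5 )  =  5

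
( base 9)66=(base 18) 36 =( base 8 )74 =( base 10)60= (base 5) 220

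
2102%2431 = 2102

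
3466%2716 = 750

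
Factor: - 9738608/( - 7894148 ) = 2434652/1973537 = 2^2*11^1*29^( - 1)*55333^1*68053^( - 1)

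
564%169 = 57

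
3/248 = 3/248= 0.01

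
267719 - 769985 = - 502266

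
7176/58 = 3588/29 = 123.72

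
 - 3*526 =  - 1578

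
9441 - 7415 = 2026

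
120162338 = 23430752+96731586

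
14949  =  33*453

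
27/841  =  27/841 =0.03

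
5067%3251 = 1816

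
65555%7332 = 6899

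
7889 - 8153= - 264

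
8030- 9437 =  -  1407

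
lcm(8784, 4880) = 43920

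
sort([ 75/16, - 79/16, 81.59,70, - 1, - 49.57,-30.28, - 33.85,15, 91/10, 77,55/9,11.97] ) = [ - 49.57, - 33.85,  -  30.28, - 79/16,-1,  75/16,55/9,91/10, 11.97, 15, 70,77, 81.59 ] 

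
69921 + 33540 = 103461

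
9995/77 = 129 + 62/77 = 129.81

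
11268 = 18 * 626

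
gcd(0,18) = 18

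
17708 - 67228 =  - 49520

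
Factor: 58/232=1/4=   2^ ( - 2 ) 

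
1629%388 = 77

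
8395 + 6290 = 14685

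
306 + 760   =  1066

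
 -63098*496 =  - 31296608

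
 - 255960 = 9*( - 28440 )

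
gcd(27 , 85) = 1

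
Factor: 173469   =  3^1*53^1*1091^1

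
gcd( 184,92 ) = 92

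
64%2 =0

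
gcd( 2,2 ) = 2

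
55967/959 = 58 + 345/959  =  58.36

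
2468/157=15 + 113/157 = 15.72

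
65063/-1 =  - 65063/1 = - 65063.00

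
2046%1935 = 111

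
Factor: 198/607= 2^1*3^2*11^1*607^( - 1)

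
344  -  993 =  - 649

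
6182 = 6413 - 231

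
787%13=7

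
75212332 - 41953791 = 33258541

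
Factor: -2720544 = - 2^5*3^1*17^1*1667^1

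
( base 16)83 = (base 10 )131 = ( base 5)1011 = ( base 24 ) 5B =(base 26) 51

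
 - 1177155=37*( - 31815)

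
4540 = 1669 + 2871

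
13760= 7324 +6436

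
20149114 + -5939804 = 14209310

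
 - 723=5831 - 6554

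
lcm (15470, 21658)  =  108290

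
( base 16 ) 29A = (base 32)kq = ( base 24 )13i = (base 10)666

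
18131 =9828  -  - 8303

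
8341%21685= 8341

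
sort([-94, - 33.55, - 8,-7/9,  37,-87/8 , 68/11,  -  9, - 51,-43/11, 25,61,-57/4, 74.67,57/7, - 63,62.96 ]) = [ - 94,  -  63, - 51,-33.55, - 57/4, - 87/8,-9, - 8,-43/11, - 7/9, 68/11,57/7,25 , 37,61, 62.96,  74.67 ]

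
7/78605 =7/78605= 0.00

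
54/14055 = 18/4685 = 0.00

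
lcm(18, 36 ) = 36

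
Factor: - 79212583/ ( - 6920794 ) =2^(-1)*101^1*784283^1* 3460397^ ( - 1)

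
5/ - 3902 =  - 5/3902=-0.00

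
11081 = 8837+2244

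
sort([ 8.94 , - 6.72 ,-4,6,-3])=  [-6.72,-4, - 3, 6, 8.94 ]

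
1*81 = 81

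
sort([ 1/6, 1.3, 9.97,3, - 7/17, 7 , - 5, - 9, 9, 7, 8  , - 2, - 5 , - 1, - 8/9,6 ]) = [ - 9, - 5 , - 5 , - 2, - 1, - 8/9, - 7/17,1/6,1.3, 3, 6, 7, 7, 8,9,9.97]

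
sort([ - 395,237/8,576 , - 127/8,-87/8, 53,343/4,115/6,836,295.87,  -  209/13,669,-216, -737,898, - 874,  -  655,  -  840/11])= [  -  874, - 737, - 655, - 395, - 216, - 840/11,  -  209/13, - 127/8, - 87/8,115/6,237/8,53,343/4,295.87,  576,669,836,898 ]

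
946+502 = 1448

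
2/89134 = 1/44567  =  0.00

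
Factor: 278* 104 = 28912 = 2^4*13^1*139^1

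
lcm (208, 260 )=1040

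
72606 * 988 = 71734728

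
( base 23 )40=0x5C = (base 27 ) 3B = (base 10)92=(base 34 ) 2O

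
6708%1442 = 940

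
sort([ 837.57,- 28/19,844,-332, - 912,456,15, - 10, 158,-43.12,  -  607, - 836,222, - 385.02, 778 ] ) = [ - 912 , - 836, - 607,  -  385.02,-332, - 43.12, - 10, - 28/19,15,  158,222,456,778, 837.57,844 ] 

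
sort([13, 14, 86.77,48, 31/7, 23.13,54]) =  [ 31/7,13 , 14, 23.13 , 48,54, 86.77]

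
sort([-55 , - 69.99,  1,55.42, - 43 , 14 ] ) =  [ - 69.99,-55,-43,1,14,55.42 ]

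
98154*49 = 4809546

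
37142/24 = 1547+7/12 =1547.58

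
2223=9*247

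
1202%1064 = 138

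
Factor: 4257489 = 3^1 * 1419163^1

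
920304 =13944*66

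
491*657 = 322587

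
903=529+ 374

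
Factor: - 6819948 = -2^2 * 3^2*389^1 * 487^1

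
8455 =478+7977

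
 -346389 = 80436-426825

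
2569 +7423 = 9992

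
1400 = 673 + 727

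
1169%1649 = 1169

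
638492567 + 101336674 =739829241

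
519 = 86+433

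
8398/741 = 11 + 1/3 = 11.33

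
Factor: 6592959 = 3^2*349^1 *2099^1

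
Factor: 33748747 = 33748747^1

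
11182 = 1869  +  9313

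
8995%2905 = 280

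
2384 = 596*4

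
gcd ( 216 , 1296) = 216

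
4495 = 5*899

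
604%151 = 0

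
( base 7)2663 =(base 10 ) 1025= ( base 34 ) u5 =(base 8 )2001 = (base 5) 13100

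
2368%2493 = 2368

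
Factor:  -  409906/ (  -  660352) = 437/704 = 2^( - 6)*11^(-1) *19^1*23^1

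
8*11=88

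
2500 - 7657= - 5157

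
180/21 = 60/7 = 8.57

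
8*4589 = 36712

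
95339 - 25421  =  69918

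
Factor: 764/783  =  2^2*3^( - 3)* 29^(-1)*191^1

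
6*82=492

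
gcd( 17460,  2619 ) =873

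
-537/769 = -537/769 = - 0.70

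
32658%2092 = 1278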